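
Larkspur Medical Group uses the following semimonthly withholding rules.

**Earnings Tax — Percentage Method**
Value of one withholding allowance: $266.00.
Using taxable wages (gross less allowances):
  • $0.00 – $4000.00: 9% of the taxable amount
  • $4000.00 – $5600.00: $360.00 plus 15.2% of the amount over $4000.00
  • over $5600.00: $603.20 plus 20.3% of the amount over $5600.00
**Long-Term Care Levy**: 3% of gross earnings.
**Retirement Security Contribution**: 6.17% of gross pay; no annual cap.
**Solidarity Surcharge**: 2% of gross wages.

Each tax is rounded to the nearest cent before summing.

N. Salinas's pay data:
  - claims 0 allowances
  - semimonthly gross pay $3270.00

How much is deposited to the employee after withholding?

Earnings Tax: taxable = $3270.00
  9% × $3270.00 = $294.30
Long-Term Care Levy: 3% × $3270.00 = $98.10
Retirement Security Contribution: 6.17% × $3270.00 = $201.76
Solidarity Surcharge: 2% × $3270.00 = $65.40
Total withheld: $294.30 + $98.10 + $201.76 + $65.40 = $659.56
Net pay: $3270.00 − $659.56 = $2610.44

$2610.44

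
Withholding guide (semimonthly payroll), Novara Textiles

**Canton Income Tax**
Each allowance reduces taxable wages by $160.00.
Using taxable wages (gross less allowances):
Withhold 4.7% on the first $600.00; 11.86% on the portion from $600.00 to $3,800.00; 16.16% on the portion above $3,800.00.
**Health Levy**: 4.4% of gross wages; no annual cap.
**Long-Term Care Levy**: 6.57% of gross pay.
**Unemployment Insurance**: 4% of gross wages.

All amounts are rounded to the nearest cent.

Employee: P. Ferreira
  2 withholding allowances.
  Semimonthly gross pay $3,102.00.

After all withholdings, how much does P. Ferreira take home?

$2,350.64

Canton Income Tax: taxable = $3,102.00 − 2×$160.00 = $2,782.00
  $28.20 + 11.86% × ($2,782.00 − $600.00) = $28.20 + 11.86% × $2,182.00 = $286.99
Health Levy: 4.4% × $3,102.00 = $136.49
Long-Term Care Levy: 6.57% × $3,102.00 = $203.80
Unemployment Insurance: 4% × $3,102.00 = $124.08
Total withheld: $286.99 + $136.49 + $203.80 + $124.08 = $751.36
Net pay: $3,102.00 − $751.36 = $2,350.64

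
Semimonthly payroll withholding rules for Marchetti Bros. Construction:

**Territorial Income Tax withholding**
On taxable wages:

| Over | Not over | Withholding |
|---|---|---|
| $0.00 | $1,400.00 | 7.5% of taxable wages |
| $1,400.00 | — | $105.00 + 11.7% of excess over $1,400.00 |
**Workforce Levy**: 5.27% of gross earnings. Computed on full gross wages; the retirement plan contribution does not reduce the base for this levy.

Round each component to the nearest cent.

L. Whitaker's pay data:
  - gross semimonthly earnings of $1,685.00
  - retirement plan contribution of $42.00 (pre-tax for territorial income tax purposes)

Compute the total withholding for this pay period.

$222.23

Territorial Income Tax: taxable = $1,685.00 − $42.00 = $1,643.00
  $105.00 + 11.7% × ($1,643.00 − $1,400.00) = $105.00 + 11.7% × $243.00 = $133.43
Workforce Levy: 5.27% × $1,685.00 = $88.80
Total: $133.43 + $88.80 = $222.23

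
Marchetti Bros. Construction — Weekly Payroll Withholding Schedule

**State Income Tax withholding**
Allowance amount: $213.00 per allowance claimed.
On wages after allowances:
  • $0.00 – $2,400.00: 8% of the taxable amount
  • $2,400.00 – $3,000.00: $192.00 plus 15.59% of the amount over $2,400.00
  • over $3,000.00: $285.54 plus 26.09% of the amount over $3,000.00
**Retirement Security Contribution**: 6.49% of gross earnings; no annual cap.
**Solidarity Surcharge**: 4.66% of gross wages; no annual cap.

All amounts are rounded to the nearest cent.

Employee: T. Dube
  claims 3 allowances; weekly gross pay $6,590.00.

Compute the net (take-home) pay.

State Income Tax: taxable = $6,590.00 − 3×$213.00 = $5,951.00
  $285.54 + 26.09% × ($5,951.00 − $3,000.00) = $285.54 + 26.09% × $2,951.00 = $1,055.46
Retirement Security Contribution: 6.49% × $6,590.00 = $427.69
Solidarity Surcharge: 4.66% × $6,590.00 = $307.09
Total withheld: $1,055.46 + $427.69 + $307.09 = $1,790.24
Net pay: $6,590.00 − $1,790.24 = $4,799.76

$4,799.76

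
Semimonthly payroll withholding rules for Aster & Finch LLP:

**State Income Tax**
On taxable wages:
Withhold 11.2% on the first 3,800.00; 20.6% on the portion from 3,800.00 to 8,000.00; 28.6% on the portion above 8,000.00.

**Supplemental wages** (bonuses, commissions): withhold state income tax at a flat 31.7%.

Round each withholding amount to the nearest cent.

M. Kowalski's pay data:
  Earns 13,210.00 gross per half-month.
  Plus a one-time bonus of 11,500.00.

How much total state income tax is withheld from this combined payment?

State Income Tax: taxable = 13,210.00
  1,290.80 + 28.6% × (13,210.00 − 8,000.00) = 1,290.80 + 28.6% × 5,210.00 = 2,780.86
Supplemental (31.7% flat on bonus): 31.7% × 11,500.00 = 3,645.50
Total state income tax: 2,780.86 + 3,645.50 = 6,426.36

6,426.36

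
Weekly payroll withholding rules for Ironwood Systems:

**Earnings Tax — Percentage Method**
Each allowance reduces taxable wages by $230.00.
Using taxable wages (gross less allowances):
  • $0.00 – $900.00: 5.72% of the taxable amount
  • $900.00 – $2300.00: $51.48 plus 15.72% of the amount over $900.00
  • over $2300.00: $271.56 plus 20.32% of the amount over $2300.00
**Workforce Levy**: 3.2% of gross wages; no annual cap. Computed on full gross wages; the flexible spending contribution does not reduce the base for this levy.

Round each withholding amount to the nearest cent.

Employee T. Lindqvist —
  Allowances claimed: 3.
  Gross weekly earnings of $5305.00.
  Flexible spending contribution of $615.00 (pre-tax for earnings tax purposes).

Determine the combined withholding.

Earnings Tax: taxable = $5305.00 − $615.00 − 3×$230.00 = $4000.00
  $271.56 + 20.32% × ($4000.00 − $2300.00) = $271.56 + 20.32% × $1700.00 = $617.00
Workforce Levy: 3.2% × $5305.00 = $169.76
Total: $617.00 + $169.76 = $786.76

$786.76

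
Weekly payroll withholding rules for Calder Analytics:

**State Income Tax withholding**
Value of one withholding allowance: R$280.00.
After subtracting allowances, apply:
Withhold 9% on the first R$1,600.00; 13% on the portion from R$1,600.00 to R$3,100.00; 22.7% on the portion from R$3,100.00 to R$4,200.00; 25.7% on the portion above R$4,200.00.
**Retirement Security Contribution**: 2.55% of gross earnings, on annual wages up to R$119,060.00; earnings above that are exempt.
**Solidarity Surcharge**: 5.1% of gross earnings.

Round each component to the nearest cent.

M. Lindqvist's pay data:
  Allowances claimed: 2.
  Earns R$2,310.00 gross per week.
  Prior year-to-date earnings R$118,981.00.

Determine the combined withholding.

R$283.32

State Income Tax: taxable = R$2,310.00 − 2×R$280.00 = R$1,750.00
  R$144.00 + 13% × (R$1,750.00 − R$1,600.00) = R$144.00 + 13% × R$150.00 = R$163.50
Retirement Security Contribution: cap R$119,060.00 − YTD R$118,981.00 = R$79.00 subject; 2.55% × R$79.00 = R$2.01
Solidarity Surcharge: 5.1% × R$2,310.00 = R$117.81
Total: R$163.50 + R$2.01 + R$117.81 = R$283.32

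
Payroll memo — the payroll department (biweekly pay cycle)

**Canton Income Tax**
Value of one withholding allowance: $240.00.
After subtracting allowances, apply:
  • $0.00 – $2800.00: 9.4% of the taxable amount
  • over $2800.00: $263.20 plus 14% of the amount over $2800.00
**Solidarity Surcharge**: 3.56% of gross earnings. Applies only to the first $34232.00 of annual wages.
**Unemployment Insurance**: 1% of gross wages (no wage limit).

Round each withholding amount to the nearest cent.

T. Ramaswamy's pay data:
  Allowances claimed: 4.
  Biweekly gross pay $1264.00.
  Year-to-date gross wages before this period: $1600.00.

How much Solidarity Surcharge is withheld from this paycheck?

Solidarity Surcharge: 3.56% × $1264.00 = $45.00

$45.00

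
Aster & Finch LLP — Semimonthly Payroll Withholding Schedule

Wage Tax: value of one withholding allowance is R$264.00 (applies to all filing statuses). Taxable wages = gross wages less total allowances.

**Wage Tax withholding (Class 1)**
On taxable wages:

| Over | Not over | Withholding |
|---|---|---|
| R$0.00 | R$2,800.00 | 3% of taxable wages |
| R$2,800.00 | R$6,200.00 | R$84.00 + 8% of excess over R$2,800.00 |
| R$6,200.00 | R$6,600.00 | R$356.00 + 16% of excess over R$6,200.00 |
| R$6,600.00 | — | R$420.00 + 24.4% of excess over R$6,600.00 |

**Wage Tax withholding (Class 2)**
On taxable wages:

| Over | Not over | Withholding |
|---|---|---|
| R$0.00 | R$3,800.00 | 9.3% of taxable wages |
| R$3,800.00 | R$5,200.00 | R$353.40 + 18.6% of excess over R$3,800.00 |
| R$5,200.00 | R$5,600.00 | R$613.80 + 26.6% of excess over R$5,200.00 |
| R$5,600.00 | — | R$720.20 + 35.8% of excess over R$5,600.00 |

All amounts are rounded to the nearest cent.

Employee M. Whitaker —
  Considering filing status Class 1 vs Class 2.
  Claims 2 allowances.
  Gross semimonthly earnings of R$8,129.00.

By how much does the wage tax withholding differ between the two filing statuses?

R$772.32

Wage Tax (Class 1): taxable = R$8,129.00 − 2×R$264.00 = R$7,601.00
  R$420.00 + 24.4% × (R$7,601.00 − R$6,600.00) = R$420.00 + 24.4% × R$1,001.00 = R$664.24
Wage Tax (Class 2): taxable = R$8,129.00 − 2×R$264.00 = R$7,601.00
  R$720.20 + 35.8% × (R$7,601.00 − R$5,600.00) = R$720.20 + 35.8% × R$2,001.00 = R$1,436.56
Difference: |R$664.24 − R$1,436.56| = R$772.32 (higher under Class 2)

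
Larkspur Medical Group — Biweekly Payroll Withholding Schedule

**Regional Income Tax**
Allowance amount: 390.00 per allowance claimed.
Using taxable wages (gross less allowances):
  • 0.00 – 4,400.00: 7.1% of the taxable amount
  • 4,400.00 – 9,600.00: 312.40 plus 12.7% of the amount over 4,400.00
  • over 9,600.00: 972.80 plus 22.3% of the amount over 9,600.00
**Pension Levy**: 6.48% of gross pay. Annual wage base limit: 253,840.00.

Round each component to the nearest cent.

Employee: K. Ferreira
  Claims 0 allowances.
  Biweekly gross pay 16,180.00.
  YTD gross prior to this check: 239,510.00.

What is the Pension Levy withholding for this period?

Pension Levy: cap 253,840.00 − YTD 239,510.00 = 14,330.00 subject; 6.48% × 14,330.00 = 928.58

928.58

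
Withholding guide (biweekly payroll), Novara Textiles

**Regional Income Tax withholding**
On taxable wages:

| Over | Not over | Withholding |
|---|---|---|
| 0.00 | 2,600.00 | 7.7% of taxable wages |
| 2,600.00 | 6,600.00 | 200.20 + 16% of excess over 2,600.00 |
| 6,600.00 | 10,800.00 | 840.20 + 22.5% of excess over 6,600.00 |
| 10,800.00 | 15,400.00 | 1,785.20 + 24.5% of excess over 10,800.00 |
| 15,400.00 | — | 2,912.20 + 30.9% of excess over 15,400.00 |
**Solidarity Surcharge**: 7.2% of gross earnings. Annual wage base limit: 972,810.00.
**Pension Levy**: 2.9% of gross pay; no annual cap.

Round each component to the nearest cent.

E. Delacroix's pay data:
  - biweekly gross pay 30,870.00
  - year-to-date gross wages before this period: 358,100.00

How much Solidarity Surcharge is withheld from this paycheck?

Solidarity Surcharge: 7.2% × 30,870.00 = 2,222.64

2,222.64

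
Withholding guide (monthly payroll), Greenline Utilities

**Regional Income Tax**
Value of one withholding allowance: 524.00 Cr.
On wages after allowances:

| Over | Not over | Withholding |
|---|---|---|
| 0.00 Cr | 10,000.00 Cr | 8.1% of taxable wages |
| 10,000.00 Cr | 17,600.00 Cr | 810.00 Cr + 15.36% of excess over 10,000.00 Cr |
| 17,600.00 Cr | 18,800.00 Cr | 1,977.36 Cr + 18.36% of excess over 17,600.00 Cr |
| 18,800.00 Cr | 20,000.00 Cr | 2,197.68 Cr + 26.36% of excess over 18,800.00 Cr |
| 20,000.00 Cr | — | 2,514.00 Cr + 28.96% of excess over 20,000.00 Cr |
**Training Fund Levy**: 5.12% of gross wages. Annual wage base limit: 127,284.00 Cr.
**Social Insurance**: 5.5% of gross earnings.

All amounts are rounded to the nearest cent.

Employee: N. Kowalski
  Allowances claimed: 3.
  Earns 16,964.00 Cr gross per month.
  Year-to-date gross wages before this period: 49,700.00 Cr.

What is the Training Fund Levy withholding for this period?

Training Fund Levy: 5.12% × 16,964.00 Cr = 868.56 Cr

868.56 Cr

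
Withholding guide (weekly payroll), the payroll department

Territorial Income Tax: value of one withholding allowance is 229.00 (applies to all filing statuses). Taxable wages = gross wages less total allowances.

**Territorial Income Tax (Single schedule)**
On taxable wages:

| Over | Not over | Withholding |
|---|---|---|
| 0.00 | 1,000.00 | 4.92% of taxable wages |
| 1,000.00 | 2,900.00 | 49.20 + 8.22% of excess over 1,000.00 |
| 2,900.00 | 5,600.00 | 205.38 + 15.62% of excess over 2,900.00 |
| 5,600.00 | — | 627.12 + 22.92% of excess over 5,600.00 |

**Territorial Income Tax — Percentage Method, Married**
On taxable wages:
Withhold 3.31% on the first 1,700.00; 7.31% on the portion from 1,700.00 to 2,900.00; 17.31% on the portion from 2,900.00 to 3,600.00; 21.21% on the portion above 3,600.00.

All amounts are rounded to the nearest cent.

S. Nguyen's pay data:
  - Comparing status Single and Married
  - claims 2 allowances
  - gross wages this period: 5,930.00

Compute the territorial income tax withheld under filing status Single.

Territorial Income Tax (Single): taxable = 5,930.00 − 2×229.00 = 5,472.00
  205.38 + 15.62% × (5,472.00 − 2,900.00) = 205.38 + 15.62% × 2,572.00 = 607.13

607.13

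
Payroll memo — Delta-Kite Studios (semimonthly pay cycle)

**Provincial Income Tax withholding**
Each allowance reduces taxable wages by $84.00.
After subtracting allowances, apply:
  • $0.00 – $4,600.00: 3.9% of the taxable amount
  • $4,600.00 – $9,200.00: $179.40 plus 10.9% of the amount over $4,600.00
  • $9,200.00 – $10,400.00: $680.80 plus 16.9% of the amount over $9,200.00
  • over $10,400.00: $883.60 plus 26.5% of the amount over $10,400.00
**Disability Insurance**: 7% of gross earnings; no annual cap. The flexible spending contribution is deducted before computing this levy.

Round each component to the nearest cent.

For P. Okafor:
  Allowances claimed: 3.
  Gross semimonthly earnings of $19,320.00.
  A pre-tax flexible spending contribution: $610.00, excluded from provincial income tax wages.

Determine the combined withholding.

$4,328.67

Provincial Income Tax: taxable = $19,320.00 − $610.00 − 3×$84.00 = $18,458.00
  $883.60 + 26.5% × ($18,458.00 − $10,400.00) = $883.60 + 26.5% × $8,058.00 = $3,018.97
Disability Insurance: 7% × $18,710.00 = $1,309.70
Total: $3,018.97 + $1,309.70 = $4,328.67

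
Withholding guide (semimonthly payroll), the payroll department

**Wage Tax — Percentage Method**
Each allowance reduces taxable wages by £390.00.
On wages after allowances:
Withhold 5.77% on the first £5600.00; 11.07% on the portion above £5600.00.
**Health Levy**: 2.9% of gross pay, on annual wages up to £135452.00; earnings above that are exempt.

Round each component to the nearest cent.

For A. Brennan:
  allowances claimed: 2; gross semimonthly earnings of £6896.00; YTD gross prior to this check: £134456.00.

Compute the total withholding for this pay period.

Wage Tax: taxable = £6896.00 − 2×£390.00 = £6116.00
  £323.12 + 11.07% × (£6116.00 − £5600.00) = £323.12 + 11.07% × £516.00 = £380.24
Health Levy: cap £135452.00 − YTD £134456.00 = £996.00 subject; 2.9% × £996.00 = £28.88
Total: £380.24 + £28.88 = £409.12

£409.12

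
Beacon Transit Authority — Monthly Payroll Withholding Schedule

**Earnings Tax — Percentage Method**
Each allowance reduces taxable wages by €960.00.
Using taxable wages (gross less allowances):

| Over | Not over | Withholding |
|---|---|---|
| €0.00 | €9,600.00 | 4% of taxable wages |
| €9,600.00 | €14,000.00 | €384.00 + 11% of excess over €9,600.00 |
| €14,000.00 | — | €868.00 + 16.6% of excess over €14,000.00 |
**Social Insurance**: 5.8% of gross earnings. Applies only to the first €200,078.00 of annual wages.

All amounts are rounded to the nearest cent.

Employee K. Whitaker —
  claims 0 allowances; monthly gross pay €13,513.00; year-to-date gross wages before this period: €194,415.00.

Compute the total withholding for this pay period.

€1,142.88

Earnings Tax: taxable = €13,513.00
  €384.00 + 11% × (€13,513.00 − €9,600.00) = €384.00 + 11% × €3,913.00 = €814.43
Social Insurance: cap €200,078.00 − YTD €194,415.00 = €5,663.00 subject; 5.8% × €5,663.00 = €328.45
Total: €814.43 + €328.45 = €1,142.88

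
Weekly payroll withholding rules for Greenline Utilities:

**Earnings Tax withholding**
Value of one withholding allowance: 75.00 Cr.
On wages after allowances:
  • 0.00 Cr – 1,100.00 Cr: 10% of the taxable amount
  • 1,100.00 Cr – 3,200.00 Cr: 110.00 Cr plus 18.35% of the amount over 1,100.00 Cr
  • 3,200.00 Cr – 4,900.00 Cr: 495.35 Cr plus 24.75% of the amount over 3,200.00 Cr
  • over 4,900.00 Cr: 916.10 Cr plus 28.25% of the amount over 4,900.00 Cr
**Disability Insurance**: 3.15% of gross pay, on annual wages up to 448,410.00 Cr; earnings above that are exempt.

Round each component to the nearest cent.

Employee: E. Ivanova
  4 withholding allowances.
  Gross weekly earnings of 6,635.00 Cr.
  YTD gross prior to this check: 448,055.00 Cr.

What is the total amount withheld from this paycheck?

Earnings Tax: taxable = 6,635.00 Cr − 4×75.00 Cr = 6,335.00 Cr
  916.10 Cr + 28.25% × (6,335.00 Cr − 4,900.00 Cr) = 916.10 Cr + 28.25% × 1,435.00 Cr = 1,321.49 Cr
Disability Insurance: cap 448,410.00 Cr − YTD 448,055.00 Cr = 355.00 Cr subject; 3.15% × 355.00 Cr = 11.18 Cr
Total: 1,321.49 Cr + 11.18 Cr = 1,332.67 Cr

1,332.67 Cr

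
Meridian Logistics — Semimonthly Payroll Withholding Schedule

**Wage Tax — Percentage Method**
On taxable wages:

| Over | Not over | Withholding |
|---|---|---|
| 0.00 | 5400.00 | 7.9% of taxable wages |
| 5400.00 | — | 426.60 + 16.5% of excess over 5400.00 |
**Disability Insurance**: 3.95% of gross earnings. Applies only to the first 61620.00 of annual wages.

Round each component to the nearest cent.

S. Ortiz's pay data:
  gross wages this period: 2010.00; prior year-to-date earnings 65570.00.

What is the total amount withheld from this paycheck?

Wage Tax: taxable = 2010.00
  7.9% × 2010.00 = 158.79
Disability Insurance: YTD 65570.00 ≥ cap 61620.00 → 0.00
Total: 158.79 + 0.00 = 158.79

158.79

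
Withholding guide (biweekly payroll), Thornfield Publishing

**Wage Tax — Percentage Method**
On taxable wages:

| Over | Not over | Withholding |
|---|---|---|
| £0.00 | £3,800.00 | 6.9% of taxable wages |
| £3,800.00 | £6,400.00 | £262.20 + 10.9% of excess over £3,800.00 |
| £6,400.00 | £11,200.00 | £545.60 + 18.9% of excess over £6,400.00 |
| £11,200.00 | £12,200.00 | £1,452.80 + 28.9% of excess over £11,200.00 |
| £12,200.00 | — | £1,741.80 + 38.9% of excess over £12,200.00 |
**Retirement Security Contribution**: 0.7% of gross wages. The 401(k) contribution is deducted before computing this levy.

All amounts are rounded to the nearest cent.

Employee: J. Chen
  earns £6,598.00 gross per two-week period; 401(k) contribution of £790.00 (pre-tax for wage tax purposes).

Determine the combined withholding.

£521.73

Wage Tax: taxable = £6,598.00 − £790.00 = £5,808.00
  £262.20 + 10.9% × (£5,808.00 − £3,800.00) = £262.20 + 10.9% × £2,008.00 = £481.07
Retirement Security Contribution: 0.7% × £5,808.00 = £40.66
Total: £481.07 + £40.66 = £521.73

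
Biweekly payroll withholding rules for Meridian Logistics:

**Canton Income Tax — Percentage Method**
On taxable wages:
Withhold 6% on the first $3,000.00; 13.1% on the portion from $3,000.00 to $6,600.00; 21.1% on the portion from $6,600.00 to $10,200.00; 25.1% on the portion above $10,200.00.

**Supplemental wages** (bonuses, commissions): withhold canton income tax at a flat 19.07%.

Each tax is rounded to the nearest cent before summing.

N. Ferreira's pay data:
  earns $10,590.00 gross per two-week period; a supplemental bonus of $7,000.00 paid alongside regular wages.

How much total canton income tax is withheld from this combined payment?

Canton Income Tax: taxable = $10,590.00
  $1,411.20 + 25.1% × ($10,590.00 − $10,200.00) = $1,411.20 + 25.1% × $390.00 = $1,509.09
Supplemental (19.07% flat on bonus): 19.07% × $7,000.00 = $1,334.90
Total canton income tax: $1,509.09 + $1,334.90 = $2,843.99

$2,843.99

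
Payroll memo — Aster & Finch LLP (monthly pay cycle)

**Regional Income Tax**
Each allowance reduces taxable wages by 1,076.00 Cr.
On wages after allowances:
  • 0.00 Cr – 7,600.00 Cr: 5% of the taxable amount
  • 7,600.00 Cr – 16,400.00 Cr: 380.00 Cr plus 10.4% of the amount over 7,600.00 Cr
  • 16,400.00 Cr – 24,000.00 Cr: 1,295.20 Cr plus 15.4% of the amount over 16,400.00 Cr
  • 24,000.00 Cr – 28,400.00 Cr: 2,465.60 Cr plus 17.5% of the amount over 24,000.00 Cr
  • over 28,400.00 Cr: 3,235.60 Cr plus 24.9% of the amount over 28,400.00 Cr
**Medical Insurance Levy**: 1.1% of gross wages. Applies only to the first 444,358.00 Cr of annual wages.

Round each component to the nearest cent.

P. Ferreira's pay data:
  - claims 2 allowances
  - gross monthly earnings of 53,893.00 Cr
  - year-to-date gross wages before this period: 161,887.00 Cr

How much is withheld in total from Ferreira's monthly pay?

Regional Income Tax: taxable = 53,893.00 Cr − 2×1,076.00 Cr = 51,741.00 Cr
  3,235.60 Cr + 24.9% × (51,741.00 Cr − 28,400.00 Cr) = 3,235.60 Cr + 24.9% × 23,341.00 Cr = 9,047.51 Cr
Medical Insurance Levy: 1.1% × 53,893.00 Cr = 592.82 Cr
Total: 9,047.51 Cr + 592.82 Cr = 9,640.33 Cr

9,640.33 Cr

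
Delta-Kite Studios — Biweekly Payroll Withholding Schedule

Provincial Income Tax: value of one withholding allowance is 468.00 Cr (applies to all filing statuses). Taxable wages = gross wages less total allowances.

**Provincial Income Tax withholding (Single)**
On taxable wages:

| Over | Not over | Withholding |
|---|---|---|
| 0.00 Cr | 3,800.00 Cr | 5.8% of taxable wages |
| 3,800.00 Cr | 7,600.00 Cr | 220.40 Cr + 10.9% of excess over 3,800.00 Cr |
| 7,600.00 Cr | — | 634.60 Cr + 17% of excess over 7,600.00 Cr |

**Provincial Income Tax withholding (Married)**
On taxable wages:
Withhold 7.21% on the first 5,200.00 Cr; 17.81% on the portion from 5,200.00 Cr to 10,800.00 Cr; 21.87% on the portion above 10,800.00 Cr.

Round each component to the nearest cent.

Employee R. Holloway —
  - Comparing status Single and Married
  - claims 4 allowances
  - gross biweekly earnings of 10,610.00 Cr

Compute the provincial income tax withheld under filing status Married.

Provincial Income Tax (Married): taxable = 10,610.00 Cr − 4×468.00 Cr = 8,738.00 Cr
  374.92 Cr + 17.81% × (8,738.00 Cr − 5,200.00 Cr) = 374.92 Cr + 17.81% × 3,538.00 Cr = 1,005.04 Cr

1,005.04 Cr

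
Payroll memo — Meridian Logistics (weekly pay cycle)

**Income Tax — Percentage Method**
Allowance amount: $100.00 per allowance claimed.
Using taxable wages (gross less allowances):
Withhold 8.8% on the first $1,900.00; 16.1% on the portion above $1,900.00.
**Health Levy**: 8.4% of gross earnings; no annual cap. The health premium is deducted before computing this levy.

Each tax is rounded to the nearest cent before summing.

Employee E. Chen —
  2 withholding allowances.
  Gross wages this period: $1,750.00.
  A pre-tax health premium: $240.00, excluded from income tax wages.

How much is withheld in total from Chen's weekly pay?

$242.12

Income Tax: taxable = $1,750.00 − $240.00 − 2×$100.00 = $1,310.00
  8.8% × $1,310.00 = $115.28
Health Levy: 8.4% × $1,510.00 = $126.84
Total: $115.28 + $126.84 = $242.12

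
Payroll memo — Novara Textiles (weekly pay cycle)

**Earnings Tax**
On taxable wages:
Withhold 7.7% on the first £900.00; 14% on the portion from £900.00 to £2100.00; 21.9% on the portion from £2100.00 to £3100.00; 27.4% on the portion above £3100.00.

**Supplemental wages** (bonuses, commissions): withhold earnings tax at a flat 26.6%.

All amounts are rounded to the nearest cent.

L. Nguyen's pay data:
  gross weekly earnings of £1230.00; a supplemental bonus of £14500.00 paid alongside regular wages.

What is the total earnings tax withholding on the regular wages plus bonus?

£3972.50

Earnings Tax: taxable = £1230.00
  £69.30 + 14% × (£1230.00 − £900.00) = £69.30 + 14% × £330.00 = £115.50
Supplemental (26.6% flat on bonus): 26.6% × £14500.00 = £3857.00
Total earnings tax: £115.50 + £3857.00 = £3972.50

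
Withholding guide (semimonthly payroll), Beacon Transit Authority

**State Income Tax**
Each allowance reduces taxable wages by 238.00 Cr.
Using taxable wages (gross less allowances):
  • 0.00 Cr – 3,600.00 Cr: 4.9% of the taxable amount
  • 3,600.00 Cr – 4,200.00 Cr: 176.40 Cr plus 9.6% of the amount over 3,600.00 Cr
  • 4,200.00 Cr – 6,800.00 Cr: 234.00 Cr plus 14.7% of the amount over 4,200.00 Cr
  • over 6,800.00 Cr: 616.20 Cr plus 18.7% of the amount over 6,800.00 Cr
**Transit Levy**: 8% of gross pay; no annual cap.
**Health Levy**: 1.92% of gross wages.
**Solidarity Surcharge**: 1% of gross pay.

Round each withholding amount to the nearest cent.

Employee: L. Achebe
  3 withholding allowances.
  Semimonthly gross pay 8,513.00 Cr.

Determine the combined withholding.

1,732.63 Cr

State Income Tax: taxable = 8,513.00 Cr − 3×238.00 Cr = 7,799.00 Cr
  616.20 Cr + 18.7% × (7,799.00 Cr − 6,800.00 Cr) = 616.20 Cr + 18.7% × 999.00 Cr = 803.01 Cr
Transit Levy: 8% × 8,513.00 Cr = 681.04 Cr
Health Levy: 1.92% × 8,513.00 Cr = 163.45 Cr
Solidarity Surcharge: 1% × 8,513.00 Cr = 85.13 Cr
Total: 803.01 Cr + 681.04 Cr + 163.45 Cr + 85.13 Cr = 1,732.63 Cr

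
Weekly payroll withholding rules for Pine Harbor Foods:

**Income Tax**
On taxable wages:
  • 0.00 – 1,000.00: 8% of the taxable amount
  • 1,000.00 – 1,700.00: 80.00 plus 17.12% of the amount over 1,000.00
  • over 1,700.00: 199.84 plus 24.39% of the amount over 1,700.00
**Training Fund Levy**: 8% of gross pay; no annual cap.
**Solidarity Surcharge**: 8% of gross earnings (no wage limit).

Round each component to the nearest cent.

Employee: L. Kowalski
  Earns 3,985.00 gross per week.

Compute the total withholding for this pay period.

1,394.75

Income Tax: taxable = 3,985.00
  199.84 + 24.39% × (3,985.00 − 1,700.00) = 199.84 + 24.39% × 2,285.00 = 757.15
Training Fund Levy: 8% × 3,985.00 = 318.80
Solidarity Surcharge: 8% × 3,985.00 = 318.80
Total: 757.15 + 318.80 + 318.80 = 1,394.75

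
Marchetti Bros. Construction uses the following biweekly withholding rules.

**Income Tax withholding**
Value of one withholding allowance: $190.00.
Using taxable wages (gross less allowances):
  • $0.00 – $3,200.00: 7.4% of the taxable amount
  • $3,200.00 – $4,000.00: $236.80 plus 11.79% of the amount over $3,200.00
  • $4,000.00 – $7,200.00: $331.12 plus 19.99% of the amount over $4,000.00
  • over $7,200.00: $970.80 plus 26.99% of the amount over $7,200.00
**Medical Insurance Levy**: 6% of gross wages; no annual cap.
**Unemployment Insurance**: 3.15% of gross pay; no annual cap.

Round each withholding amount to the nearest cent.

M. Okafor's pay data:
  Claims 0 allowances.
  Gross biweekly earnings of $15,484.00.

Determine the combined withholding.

$4,623.44

Income Tax: taxable = $15,484.00
  $970.80 + 26.99% × ($15,484.00 − $7,200.00) = $970.80 + 26.99% × $8,284.00 = $3,206.65
Medical Insurance Levy: 6% × $15,484.00 = $929.04
Unemployment Insurance: 3.15% × $15,484.00 = $487.75
Total: $3,206.65 + $929.04 + $487.75 = $4,623.44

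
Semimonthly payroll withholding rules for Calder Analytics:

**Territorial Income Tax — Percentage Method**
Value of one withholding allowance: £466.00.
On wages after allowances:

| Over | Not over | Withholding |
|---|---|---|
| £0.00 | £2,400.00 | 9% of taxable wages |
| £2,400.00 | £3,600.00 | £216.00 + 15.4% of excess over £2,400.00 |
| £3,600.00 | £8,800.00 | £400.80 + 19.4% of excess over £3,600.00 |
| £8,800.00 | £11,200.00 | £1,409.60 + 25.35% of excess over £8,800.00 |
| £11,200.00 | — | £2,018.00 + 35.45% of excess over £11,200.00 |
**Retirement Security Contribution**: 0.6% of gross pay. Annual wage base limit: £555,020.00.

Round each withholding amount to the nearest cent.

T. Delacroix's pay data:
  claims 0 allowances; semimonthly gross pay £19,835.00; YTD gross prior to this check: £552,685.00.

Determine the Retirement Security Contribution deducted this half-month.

Retirement Security Contribution: cap £555,020.00 − YTD £552,685.00 = £2,335.00 subject; 0.6% × £2,335.00 = £14.01

£14.01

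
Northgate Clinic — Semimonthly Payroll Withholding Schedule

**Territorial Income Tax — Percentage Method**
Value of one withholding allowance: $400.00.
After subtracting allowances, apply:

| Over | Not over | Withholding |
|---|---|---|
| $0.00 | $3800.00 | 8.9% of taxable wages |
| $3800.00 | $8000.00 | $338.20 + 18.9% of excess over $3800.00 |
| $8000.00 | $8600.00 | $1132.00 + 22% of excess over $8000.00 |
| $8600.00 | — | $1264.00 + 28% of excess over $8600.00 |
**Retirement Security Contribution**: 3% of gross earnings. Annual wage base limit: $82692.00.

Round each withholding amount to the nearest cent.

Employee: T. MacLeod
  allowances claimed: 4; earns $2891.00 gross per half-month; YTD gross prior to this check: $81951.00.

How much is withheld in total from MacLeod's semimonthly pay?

Territorial Income Tax: taxable = $2891.00 − 4×$400.00 = $1291.00
  8.9% × $1291.00 = $114.90
Retirement Security Contribution: cap $82692.00 − YTD $81951.00 = $741.00 subject; 3% × $741.00 = $22.23
Total: $114.90 + $22.23 = $137.13

$137.13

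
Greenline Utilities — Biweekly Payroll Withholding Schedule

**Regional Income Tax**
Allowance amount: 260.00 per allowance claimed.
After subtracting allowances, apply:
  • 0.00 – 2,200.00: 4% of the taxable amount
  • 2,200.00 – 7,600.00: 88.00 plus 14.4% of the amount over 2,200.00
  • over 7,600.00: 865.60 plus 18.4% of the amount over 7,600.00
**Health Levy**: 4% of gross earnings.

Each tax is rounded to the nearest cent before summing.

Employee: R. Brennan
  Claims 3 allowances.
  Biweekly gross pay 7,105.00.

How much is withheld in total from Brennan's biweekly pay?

966.20

Regional Income Tax: taxable = 7,105.00 − 3×260.00 = 6,325.00
  88.00 + 14.4% × (6,325.00 − 2,200.00) = 88.00 + 14.4% × 4,125.00 = 682.00
Health Levy: 4% × 7,105.00 = 284.20
Total: 682.00 + 284.20 = 966.20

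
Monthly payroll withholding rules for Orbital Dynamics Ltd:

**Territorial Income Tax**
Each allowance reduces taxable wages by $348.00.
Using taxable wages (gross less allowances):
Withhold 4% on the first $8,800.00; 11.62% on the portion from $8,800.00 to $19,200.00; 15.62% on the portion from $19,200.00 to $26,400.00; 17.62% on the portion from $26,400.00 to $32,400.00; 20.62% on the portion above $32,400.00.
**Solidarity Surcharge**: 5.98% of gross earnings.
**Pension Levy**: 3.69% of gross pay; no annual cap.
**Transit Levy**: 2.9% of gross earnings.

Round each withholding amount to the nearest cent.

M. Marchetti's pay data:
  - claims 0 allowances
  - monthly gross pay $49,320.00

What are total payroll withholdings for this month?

Territorial Income Tax: taxable = $49,320.00
  $3,742.32 + 20.62% × ($49,320.00 − $32,400.00) = $3,742.32 + 20.62% × $16,920.00 = $7,231.22
Solidarity Surcharge: 5.98% × $49,320.00 = $2,949.34
Pension Levy: 3.69% × $49,320.00 = $1,819.91
Transit Levy: 2.9% × $49,320.00 = $1,430.28
Total: $7,231.22 + $2,949.34 + $1,819.91 + $1,430.28 = $13,430.75

$13,430.75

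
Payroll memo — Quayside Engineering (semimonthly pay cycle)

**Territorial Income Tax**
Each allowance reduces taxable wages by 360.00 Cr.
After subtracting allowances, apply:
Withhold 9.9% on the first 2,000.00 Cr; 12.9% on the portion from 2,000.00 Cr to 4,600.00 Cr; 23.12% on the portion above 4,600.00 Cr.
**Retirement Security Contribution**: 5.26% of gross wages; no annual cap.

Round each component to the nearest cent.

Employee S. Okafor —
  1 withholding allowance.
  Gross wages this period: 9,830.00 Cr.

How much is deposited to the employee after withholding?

Territorial Income Tax: taxable = 9,830.00 Cr − 1×360.00 Cr = 9,470.00 Cr
  533.40 Cr + 23.12% × (9,470.00 Cr − 4,600.00 Cr) = 533.40 Cr + 23.12% × 4,870.00 Cr = 1,659.34 Cr
Retirement Security Contribution: 5.26% × 9,830.00 Cr = 517.06 Cr
Total withheld: 1,659.34 Cr + 517.06 Cr = 2,176.40 Cr
Net pay: 9,830.00 Cr − 2,176.40 Cr = 7,653.60 Cr

7,653.60 Cr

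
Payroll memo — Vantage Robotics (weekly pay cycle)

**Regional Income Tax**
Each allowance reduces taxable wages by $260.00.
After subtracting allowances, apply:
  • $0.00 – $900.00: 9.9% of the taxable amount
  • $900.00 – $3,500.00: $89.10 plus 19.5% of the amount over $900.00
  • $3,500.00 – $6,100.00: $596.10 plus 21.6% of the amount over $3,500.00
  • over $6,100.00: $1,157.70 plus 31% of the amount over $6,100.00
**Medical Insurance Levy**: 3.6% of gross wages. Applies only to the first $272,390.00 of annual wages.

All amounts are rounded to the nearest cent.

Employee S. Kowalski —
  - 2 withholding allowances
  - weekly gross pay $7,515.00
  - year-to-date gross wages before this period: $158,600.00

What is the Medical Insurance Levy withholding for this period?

$270.54

Medical Insurance Levy: 3.6% × $7,515.00 = $270.54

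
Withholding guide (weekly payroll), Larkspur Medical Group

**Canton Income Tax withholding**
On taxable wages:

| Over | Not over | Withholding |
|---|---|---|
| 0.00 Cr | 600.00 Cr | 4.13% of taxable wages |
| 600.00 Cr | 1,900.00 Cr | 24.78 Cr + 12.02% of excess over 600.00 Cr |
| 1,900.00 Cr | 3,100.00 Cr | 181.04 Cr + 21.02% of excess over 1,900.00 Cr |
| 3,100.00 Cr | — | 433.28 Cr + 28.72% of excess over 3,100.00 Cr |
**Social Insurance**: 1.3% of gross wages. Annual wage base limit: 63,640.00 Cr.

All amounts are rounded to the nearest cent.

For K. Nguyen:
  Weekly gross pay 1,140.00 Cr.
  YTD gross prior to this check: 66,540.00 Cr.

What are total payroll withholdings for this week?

89.69 Cr

Canton Income Tax: taxable = 1,140.00 Cr
  24.78 Cr + 12.02% × (1,140.00 Cr − 600.00 Cr) = 24.78 Cr + 12.02% × 540.00 Cr = 89.69 Cr
Social Insurance: YTD 66,540.00 Cr ≥ cap 63,640.00 Cr → 0.00 Cr
Total: 89.69 Cr + 0.00 Cr = 89.69 Cr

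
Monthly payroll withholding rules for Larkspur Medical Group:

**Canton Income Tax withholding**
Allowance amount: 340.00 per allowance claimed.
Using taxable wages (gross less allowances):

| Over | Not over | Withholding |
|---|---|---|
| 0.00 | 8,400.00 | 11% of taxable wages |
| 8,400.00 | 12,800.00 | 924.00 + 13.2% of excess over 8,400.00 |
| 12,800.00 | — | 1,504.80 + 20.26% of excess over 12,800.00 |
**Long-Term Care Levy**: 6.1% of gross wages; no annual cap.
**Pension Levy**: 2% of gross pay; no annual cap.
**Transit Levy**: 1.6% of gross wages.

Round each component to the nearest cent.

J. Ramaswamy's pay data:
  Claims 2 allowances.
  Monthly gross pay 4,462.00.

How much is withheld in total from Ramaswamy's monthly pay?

Canton Income Tax: taxable = 4,462.00 − 2×340.00 = 3,782.00
  11% × 3,782.00 = 416.02
Long-Term Care Levy: 6.1% × 4,462.00 = 272.18
Pension Levy: 2% × 4,462.00 = 89.24
Transit Levy: 1.6% × 4,462.00 = 71.39
Total: 416.02 + 272.18 + 89.24 + 71.39 = 848.83

848.83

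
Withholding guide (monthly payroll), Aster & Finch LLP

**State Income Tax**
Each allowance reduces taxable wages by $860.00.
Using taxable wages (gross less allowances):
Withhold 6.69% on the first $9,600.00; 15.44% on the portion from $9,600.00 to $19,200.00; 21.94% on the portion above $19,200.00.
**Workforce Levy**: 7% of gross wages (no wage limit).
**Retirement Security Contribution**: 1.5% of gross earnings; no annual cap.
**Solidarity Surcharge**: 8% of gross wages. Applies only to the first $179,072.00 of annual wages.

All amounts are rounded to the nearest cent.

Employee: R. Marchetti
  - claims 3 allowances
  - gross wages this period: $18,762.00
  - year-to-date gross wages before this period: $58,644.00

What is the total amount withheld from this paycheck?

State Income Tax: taxable = $18,762.00 − 3×$860.00 = $16,182.00
  $642.24 + 15.44% × ($16,182.00 − $9,600.00) = $642.24 + 15.44% × $6,582.00 = $1,658.50
Workforce Levy: 7% × $18,762.00 = $1,313.34
Retirement Security Contribution: 1.5% × $18,762.00 = $281.43
Solidarity Surcharge: 8% × $18,762.00 = $1,500.96
Total: $1,658.50 + $1,313.34 + $281.43 + $1,500.96 = $4,754.23

$4,754.23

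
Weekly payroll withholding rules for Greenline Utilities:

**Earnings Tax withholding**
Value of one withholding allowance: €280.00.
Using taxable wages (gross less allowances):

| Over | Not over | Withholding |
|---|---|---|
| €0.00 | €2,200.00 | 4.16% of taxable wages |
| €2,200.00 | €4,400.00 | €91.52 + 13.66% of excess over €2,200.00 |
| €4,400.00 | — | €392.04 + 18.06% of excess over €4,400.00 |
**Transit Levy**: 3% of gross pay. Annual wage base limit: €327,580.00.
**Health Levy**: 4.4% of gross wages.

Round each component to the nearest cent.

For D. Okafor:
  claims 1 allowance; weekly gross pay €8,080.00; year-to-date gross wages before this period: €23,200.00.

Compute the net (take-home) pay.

Earnings Tax: taxable = €8,080.00 − 1×€280.00 = €7,800.00
  €392.04 + 18.06% × (€7,800.00 − €4,400.00) = €392.04 + 18.06% × €3,400.00 = €1,006.08
Transit Levy: 3% × €8,080.00 = €242.40
Health Levy: 4.4% × €8,080.00 = €355.52
Total withheld: €1,006.08 + €242.40 + €355.52 = €1,604.00
Net pay: €8,080.00 − €1,604.00 = €6,476.00

€6,476.00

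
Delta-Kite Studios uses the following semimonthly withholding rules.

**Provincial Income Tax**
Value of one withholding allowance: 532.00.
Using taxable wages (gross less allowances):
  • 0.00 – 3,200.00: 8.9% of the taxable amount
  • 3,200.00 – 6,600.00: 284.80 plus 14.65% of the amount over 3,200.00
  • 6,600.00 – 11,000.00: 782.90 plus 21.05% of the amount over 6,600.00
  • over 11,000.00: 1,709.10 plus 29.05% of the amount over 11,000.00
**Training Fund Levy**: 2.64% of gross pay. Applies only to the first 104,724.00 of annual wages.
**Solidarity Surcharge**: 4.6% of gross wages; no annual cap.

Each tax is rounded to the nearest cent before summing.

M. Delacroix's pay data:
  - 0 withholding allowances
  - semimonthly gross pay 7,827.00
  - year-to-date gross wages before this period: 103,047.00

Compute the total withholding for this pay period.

1,445.49

Provincial Income Tax: taxable = 7,827.00
  782.90 + 21.05% × (7,827.00 − 6,600.00) = 782.90 + 21.05% × 1,227.00 = 1,041.18
Training Fund Levy: cap 104,724.00 − YTD 103,047.00 = 1,677.00 subject; 2.64% × 1,677.00 = 44.27
Solidarity Surcharge: 4.6% × 7,827.00 = 360.04
Total: 1,041.18 + 44.27 + 360.04 = 1,445.49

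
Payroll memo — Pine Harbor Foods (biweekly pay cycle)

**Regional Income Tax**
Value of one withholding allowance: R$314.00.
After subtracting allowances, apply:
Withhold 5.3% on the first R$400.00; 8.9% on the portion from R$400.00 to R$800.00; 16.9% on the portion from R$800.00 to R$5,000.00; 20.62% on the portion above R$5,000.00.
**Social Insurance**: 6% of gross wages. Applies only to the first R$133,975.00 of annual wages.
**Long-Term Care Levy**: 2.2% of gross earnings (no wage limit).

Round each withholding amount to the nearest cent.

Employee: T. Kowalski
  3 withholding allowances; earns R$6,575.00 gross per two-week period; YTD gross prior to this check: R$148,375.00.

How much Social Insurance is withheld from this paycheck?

R$0.00

Social Insurance: YTD R$148,375.00 ≥ cap R$133,975.00 → R$0.00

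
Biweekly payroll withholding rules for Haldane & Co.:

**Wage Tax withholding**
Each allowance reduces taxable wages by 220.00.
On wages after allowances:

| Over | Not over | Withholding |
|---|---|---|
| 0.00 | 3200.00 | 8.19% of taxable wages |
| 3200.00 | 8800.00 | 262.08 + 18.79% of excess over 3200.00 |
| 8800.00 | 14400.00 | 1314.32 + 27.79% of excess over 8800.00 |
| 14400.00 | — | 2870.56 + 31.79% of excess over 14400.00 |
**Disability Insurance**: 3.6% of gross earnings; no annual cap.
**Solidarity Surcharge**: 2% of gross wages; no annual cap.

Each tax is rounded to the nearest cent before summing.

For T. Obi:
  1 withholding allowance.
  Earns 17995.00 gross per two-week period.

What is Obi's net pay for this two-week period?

Wage Tax: taxable = 17995.00 − 1×220.00 = 17775.00
  2870.56 + 31.79% × (17775.00 − 14400.00) = 2870.56 + 31.79% × 3375.00 = 3943.47
Disability Insurance: 3.6% × 17995.00 = 647.82
Solidarity Surcharge: 2% × 17995.00 = 359.90
Total withheld: 3943.47 + 647.82 + 359.90 = 4951.19
Net pay: 17995.00 − 4951.19 = 13043.81

13043.81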